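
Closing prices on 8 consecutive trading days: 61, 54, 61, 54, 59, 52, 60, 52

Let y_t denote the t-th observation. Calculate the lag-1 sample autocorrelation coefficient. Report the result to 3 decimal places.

-0.741

Mean ȳ = (61 + 54 + 61 + 54 + 59 + 52 + 60 + 52)/8 = 56.6250
Deviations from mean: 4.3750, -2.6250, 4.3750, -2.6250, 2.3750, -4.6250, 3.3750, -4.6250
Σ(y_t−ȳ)(y_{t+1}−ȳ) = (-11.4844) + (-11.4844) + (-11.4844) + (-6.2344) + (-10.9844) + (-15.6094) + (-15.6094) = -82.8906
Denominator Σ(y_t−ȳ)² = 111.8750
r_1 = -82.8906 / 111.8750 = -0.741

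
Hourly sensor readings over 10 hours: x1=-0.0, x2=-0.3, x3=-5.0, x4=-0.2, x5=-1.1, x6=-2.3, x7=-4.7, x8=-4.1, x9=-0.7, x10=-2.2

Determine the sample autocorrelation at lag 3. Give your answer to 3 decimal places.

Mean x̄ = (-0.0 − 0.3 − 5.0 − 0.2 − 1.1 − 2.3 − 4.7 − 4.1 − 0.7 − 2.2)/10 = -2.0600
Numerator Σ_{t=1}^{7}(x_t−x̄)(x_{t+3}−x̄) = -0.5988
Denominator Σ(x_t−x̄)² = 33.4240
r_3 = -0.5988 / 33.4240 = -0.018

-0.018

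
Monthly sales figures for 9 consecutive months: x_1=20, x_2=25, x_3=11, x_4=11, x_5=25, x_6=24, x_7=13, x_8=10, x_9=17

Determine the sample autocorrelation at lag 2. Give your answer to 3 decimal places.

-0.736

Mean x̄ = (20 + 25 + 11 + 11 + 25 + 24 + 13 + 10 + 17)/9 = 17.3333
Σ(x_t−x̄)(x_{t+2}−x̄) = (-16.8889) + (-48.5556) + (-48.5556) + (-42.2222) + (-33.2222) + (-48.8889) + (1.4444) = -236.8889
Denominator Σ(x_t−x̄)² = 322.0000
r_2 = -236.8889 / 322.0000 = -0.736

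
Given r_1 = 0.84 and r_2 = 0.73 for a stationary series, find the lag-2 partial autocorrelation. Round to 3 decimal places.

0.083

φ_{22} = (r_2 − r_1²) / (1 − r_1²)
r_1² = (0.84)² = 0.7056
Numerator = 0.73 − 0.7056 = 0.0244; denominator = 1 − 0.7056 = 0.2944
φ_{22} = 0.0244 / 0.2944 = 0.083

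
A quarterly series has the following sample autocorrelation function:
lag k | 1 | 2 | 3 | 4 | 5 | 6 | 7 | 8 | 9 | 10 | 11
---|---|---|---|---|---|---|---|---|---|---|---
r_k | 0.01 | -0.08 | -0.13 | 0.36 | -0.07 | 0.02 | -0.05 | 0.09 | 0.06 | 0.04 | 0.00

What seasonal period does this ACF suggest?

4

The largest autocorrelation is r_4 = 0.36; the remaining lags stay at or below 0.09.
The dominant spike at lag 4 indicates a seasonal period of 4.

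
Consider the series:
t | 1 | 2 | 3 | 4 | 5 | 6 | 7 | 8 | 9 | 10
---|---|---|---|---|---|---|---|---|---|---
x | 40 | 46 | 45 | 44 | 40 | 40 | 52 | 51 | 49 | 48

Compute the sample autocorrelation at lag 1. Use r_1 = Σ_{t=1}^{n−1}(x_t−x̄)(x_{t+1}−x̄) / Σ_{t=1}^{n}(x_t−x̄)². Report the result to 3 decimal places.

0.348

Mean x̄ = (40 + 46 + 45 + 44 + 40 + 40 + 52 + 51 + 49 + 48)/10 = 45.5000
Numerator Σ_{t=1}^{9}(x_t−x̄)(x_{t+1}−x̄) = 64.2500
Denominator Σ(x_t−x̄)² = 184.5000
r_1 = 64.2500 / 184.5000 = 0.348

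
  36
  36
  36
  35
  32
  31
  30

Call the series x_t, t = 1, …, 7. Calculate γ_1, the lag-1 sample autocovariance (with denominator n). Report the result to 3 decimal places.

3.703

Mean x̄ = (36 + 36 + 36 + 35 + 32 + 31 + 30)/7 = 33.7143
Σ_{t=1}^{6}(x_t−x̄)(x_{t+1}−x̄) = 25.9184
γ_1 = 25.9184 / 7 = 3.703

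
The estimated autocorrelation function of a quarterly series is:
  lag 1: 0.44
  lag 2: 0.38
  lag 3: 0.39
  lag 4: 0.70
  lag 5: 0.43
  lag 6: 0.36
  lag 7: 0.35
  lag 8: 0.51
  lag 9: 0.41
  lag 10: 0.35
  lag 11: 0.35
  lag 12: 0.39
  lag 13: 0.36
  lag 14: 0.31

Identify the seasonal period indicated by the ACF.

The largest autocorrelation is r_4 = 0.70, with a weaker echo at lag 8 (0.51); the remaining lags stay at or below 0.44. The elevated value at lag 1 (0.44), dropping to 0.38 at lag 2, reflects decaying short-term dependence rather than seasonality.
The dominant spike at lag 4 indicates a seasonal period of 4.

4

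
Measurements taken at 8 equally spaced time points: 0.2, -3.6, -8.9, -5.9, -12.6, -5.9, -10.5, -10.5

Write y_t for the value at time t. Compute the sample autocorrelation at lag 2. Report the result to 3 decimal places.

0.132

Mean ȳ = (0.2 − 3.6 − 8.9 − 5.9 − 12.6 − 5.9 − 10.5 − 10.5)/8 = -7.2125
Σ(y_t−ȳ)(y_{t+2}−ȳ) = (-12.5086) + (4.7414) + (9.0914) + (1.7227) + (17.7114) + (-4.3148) = 16.4434
Denominator Σ(y_t−ȳ)² = 124.9288
r_2 = 16.4434 / 124.9288 = 0.132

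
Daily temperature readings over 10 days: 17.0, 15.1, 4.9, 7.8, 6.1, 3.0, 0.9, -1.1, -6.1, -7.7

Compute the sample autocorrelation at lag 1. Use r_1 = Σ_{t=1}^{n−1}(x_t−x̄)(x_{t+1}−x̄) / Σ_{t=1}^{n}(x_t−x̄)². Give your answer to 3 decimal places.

0.600

Mean x̄ = (17.0 + 15.1 + 4.9 + 7.8 + 6.1 + 3.0 + 0.9 − 1.1 − 6.1 − 7.7)/10 = 3.9900
Numerator Σ_{t=1}^{9}(x_t−x̄)(x_{t+1}−x̄) = 352.1659
Denominator Σ(x_t−x̄)² = 587.3890
r_1 = 352.1659 / 587.3890 = 0.600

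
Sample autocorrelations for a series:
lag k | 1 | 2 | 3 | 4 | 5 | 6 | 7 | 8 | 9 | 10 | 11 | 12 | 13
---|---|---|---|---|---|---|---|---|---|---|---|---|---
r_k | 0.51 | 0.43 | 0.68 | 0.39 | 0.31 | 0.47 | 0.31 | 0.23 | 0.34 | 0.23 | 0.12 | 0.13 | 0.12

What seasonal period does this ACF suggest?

3

The largest autocorrelation is r_3 = 0.68; the remaining lags stay at or below 0.51. The elevated value at lag 1 (0.51), dropping to 0.43 at lag 2, reflects decaying short-term dependence rather than seasonality.
The dominant spike at lag 3 indicates a seasonal period of 3.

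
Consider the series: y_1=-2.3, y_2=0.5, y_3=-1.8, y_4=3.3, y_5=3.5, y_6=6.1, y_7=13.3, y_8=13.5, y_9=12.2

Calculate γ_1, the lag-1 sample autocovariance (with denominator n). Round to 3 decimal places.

Mean ȳ = (-2.3 + 0.5 − 1.8 + 3.3 + 3.5 + 6.1 + 13.3 + 13.5 + 12.2)/9 = 5.3667
Σ_{t=1}^{8}(y_t−ȳ)(y_{t+1}−ȳ) = 215.4089
γ_1 = 215.4089 / 9 = 23.934

23.934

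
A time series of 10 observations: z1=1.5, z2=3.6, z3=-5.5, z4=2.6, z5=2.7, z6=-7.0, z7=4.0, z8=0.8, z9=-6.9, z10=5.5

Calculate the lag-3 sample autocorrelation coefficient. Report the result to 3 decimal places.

Mean z̄ = (1.5 + 3.6 − 5.5 + 2.6 + 2.7 − 7.0 + 4.0 + 0.8 − 6.9 + 5.5)/10 = 0.1300
Σ(z_t−z̄)(z_{t+3}−z̄) = (3.3839) + (8.9179) + (40.1419) + (9.5589) + (1.7219) + (50.1239) + (20.7819) = 134.6303
Denominator Σ(z_t−z̄)² = 202.8410
r_3 = 134.6303 / 202.8410 = 0.664

0.664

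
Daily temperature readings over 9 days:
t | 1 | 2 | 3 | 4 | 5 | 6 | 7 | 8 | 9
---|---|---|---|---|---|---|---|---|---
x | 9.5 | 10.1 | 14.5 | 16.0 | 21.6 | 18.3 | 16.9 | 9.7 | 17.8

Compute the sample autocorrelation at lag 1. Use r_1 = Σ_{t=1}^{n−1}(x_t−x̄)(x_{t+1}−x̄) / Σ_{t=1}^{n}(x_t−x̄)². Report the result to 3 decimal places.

0.259

Mean x̄ = (9.5 + 10.1 + 14.5 + 16.0 + 21.6 + 18.3 + 16.9 + 9.7 + 17.8)/9 = 14.9333
Numerator Σ_{t=1}^{8}(x_t−x̄)(x_{t+1}−x̄) = 38.7756
Denominator Σ(x_t−x̄)² = 149.4600
r_1 = 38.7756 / 149.4600 = 0.259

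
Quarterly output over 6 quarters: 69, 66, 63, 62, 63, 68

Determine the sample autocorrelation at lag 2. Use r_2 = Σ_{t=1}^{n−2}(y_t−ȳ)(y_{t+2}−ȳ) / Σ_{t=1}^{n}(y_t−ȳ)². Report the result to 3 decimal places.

Mean ȳ = (69 + 66 + 63 + 62 + 63 + 68)/6 = 65.1667
Deviations from mean: 3.8333, 0.8333, -2.1667, -3.1667, -2.1667, 2.8333
Σ(y_t−ȳ)(y_{t+2}−ȳ) = (-8.3056) + (-2.6389) + (4.6944) + (-8.9722) = -15.2222
Denominator Σ(y_t−ȳ)² = 42.8333
r_2 = -15.2222 / 42.8333 = -0.355

-0.355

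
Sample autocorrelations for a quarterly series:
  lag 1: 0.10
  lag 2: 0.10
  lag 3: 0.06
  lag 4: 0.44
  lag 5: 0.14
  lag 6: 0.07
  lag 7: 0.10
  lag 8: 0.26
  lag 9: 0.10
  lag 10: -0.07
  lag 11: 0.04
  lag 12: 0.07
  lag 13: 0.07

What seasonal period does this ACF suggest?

The largest autocorrelation is r_4 = 0.44, with a weaker echo at lag 8 (0.26); the remaining lags stay at or below 0.14.
The dominant spike at lag 4 indicates a seasonal period of 4.

4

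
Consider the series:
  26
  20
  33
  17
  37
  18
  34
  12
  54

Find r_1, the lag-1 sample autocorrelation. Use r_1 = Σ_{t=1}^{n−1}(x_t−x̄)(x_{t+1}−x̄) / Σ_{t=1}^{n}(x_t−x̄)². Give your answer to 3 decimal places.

Mean x̄ = (26 + 20 + 33 + 17 + 37 + 18 + 34 + 12 + 54)/9 = 27.8889
Numerator Σ_{t=1}^{8}(x_t−x̄)(x_{t+1}−x̄) = -842.7901
Denominator Σ(x_t−x̄)² = 1362.8889
r_1 = -842.7901 / 1362.8889 = -0.618

-0.618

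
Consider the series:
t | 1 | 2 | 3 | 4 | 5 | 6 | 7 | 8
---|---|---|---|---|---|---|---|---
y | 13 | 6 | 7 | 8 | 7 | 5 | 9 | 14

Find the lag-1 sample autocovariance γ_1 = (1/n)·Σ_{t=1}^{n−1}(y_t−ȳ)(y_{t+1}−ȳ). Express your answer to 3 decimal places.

0.170

Mean ȳ = (13 + 6 + 7 + 8 + 7 + 5 + 9 + 14)/8 = 8.6250
Deviations: 4.3750, -2.6250, -1.6250, -0.6250, -1.6250, -3.6250, 0.3750, 5.3750
Σ_{t=1}^{7}(y_t−ȳ)(y_{t+1}−ȳ) = 1.3594
γ_1 = 1.3594 / 8 = 0.170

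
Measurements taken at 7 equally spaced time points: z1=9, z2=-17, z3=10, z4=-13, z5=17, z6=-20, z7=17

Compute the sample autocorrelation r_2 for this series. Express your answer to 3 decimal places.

Mean z̄ = (9 − 17 + 10 − 13 + 17 − 20 + 17)/7 = 0.4286
Deviations from mean: 8.5714, -17.4286, 9.5714, -13.4286, 16.5714, -20.4286, 16.5714
Numerator Σ_{t=1}^{5}(z_t−z̄)(z_{t+2}−z̄) = 1023.6327
Denominator Σ(z_t−z̄)² = 1615.7143
r_2 = 1023.6327 / 1615.7143 = 0.634

0.634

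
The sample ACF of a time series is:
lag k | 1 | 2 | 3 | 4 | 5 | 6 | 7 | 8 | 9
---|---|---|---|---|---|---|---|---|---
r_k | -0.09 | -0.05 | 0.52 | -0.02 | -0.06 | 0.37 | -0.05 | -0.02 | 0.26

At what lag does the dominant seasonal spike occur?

3

The largest autocorrelation is r_3 = 0.52, with weaker echoes at lags 6 (0.37) and 9 (0.26); the remaining lags stay at or below -0.02.
The dominant spike at lag 3 indicates a seasonal period of 3.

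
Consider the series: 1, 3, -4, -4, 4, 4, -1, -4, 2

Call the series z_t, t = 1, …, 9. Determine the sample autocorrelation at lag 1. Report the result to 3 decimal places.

-0.008

Mean z̄ = (1 + 3 − 4 − 4 + 4 + 4 − 1 − 4 + 2)/9 = 0.1111
Numerator Σ_{t=1}^{8}(z_t−z̄)(z_{t+1}−z̄) = -0.7901
Denominator Σ(z_t−z̄)² = 94.8889
r_1 = -0.7901 / 94.8889 = -0.008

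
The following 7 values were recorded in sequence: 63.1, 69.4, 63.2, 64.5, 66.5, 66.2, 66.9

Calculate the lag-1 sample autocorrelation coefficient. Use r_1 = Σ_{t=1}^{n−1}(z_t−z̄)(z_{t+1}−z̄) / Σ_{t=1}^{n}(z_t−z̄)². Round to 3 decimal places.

-0.519

Mean z̄ = (63.1 + 69.4 + 63.2 + 64.5 + 66.5 + 66.2 + 66.9)/7 = 65.6857
Σ(z_t−z̄)(z_{t+1}−z̄) = (-9.6041) + (-9.2327) + (2.9473) + (-0.9655) + (0.4188) + (0.6245) = -15.8116
Denominator Σ(z_t−z̄)² = 30.4686
r_1 = -15.8116 / 30.4686 = -0.519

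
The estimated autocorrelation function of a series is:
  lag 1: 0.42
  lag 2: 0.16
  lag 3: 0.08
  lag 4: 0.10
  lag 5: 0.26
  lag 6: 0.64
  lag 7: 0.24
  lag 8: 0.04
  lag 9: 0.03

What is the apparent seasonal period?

6

The largest autocorrelation is r_6 = 0.64; the remaining lags stay at or below 0.42. The elevated value at lag 1 (0.42), dropping to 0.16 at lag 2, reflects decaying short-term dependence rather than seasonality.
The dominant spike at lag 6 indicates a seasonal period of 6.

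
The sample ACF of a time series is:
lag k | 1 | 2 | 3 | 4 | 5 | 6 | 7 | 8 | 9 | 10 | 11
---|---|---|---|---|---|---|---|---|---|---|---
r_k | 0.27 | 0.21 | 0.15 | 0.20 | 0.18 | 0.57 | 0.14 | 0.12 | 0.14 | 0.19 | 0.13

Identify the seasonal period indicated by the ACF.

6

The largest autocorrelation is r_6 = 0.57; the remaining lags stay at or below 0.27. The elevated value at lag 1 (0.27), dropping to 0.21 at lag 2, reflects decaying short-term dependence rather than seasonality.
The dominant spike at lag 6 indicates a seasonal period of 6.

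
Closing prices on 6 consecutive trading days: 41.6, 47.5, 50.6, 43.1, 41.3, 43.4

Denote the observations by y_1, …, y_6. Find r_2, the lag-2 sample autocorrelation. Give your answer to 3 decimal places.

-0.592

Mean ȳ = (41.6 + 47.5 + 50.6 + 43.1 + 41.3 + 43.4)/6 = 44.5833
Numerator Σ_{t=1}^{4}(y_t−ȳ)(y_{t+2}−ȳ) = -40.2756
Denominator Σ(y_t−ȳ)² = 67.9883
r_2 = -40.2756 / 67.9883 = -0.592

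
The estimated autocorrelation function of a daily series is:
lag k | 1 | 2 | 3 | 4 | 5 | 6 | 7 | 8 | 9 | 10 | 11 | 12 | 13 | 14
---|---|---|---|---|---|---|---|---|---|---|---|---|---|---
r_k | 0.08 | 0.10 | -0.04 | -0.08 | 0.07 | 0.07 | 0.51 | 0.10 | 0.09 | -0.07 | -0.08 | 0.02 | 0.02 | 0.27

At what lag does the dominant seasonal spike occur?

The largest autocorrelation is r_7 = 0.51, with a weaker echo at lag 14 (0.27); the remaining lags stay at or below 0.10.
The dominant spike at lag 7 indicates a seasonal period of 7.

7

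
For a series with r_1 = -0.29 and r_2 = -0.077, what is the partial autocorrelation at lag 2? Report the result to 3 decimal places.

φ_{22} = (r_2 − r_1²) / (1 − r_1²)
r_1² = (-0.29)² = 0.0841
Numerator = -0.077 − 0.0841 = -0.1611; denominator = 1 − 0.0841 = 0.9159
φ_{22} = -0.1611 / 0.9159 = -0.176

-0.176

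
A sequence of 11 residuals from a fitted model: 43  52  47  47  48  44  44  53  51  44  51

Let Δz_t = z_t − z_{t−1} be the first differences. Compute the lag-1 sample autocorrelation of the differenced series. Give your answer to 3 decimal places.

-0.321

First differences Δz: 9, -5, 0, 1, -4, 0, 9, -2, -7, 7
Mean of differences = 0.8000
Numerator Σ(Δz_t−Δz̄)(Δz_{t+1}−Δz̄) = -96.2400
Denominator Σ(Δz_t−Δz̄)² = 299.6000
r_1(Δz) = -96.2400 / 299.6000 = -0.321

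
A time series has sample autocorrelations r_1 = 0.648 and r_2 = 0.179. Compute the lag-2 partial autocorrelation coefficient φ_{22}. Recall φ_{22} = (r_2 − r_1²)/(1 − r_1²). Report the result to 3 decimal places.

φ_{22} = (r_2 − r_1²) / (1 − r_1²)
r_1² = (0.648)² = 0.419904
Numerator = 0.179 − 0.4199 = -0.2409; denominator = 1 − 0.4199 = 0.5801
φ_{22} = -0.2409 / 0.5801 = -0.415

-0.415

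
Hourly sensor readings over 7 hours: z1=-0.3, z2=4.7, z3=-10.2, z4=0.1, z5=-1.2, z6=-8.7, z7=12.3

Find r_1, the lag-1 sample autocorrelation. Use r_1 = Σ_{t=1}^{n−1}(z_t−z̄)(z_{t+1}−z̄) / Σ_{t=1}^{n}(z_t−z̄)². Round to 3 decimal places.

Mean z̄ = (-0.3 + 4.7 − 10.2 + 0.1 − 1.2 − 8.7 + 12.3)/7 = -0.4714
Deviations from mean: 0.1714, 5.1714, -9.7286, 0.5714, -0.7286, -8.2286, 12.7714
Σ(z_t−z̄)(z_{t+1}−z̄) = (0.8865) + (-50.3106) + (-5.5592) + (-0.4163) + (5.9951) + (-105.0906) = -154.4951
Denominator Σ(z_t−z̄)² = 353.0943
r_1 = -154.4951 / 353.0943 = -0.438

-0.438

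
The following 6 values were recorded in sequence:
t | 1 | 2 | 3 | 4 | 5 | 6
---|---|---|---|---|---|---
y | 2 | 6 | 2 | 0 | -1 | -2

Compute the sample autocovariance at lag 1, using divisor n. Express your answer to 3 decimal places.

2.745

Mean ȳ = (2 + 6 + 2 + 0 − 1 − 2)/6 = 1.1667
Σ_{t=1}^{5}(y_t−ȳ)(y_{t+1}−ȳ) = 16.4722
γ_1 = 16.4722 / 6 = 2.745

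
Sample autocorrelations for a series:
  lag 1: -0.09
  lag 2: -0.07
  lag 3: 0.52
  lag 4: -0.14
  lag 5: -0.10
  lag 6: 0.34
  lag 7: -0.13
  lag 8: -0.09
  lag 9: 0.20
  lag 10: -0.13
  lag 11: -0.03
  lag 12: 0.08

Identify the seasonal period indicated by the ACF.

The largest autocorrelation is r_3 = 0.52, with weaker echoes at lags 6 (0.34) and 9 (0.20); the remaining lags stay at or below 0.08.
The dominant spike at lag 3 indicates a seasonal period of 3.

3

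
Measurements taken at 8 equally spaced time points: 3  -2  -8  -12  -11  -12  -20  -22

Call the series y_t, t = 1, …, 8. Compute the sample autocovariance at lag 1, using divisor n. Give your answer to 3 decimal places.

32.156

Mean ȳ = (3 − 2 − 8 − 12 − 11 − 12 − 20 − 22)/8 = -10.5000
Deviations: 13.5000, 8.5000, 2.5000, -1.5000, -0.5000, -1.5000, -9.5000, -11.5000
Σ_{t=1}^{7}(y_t−ȳ)(y_{t+1}−ȳ) = 257.2500
γ_1 = 257.2500 / 8 = 32.156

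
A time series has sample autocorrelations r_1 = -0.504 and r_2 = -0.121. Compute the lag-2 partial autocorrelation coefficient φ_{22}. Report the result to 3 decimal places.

-0.503

φ_{22} = (r_2 − r_1²) / (1 − r_1²)
r_1² = (-0.504)² = 0.254016
Numerator = -0.121 − 0.2540 = -0.3750; denominator = 1 − 0.2540 = 0.7460
φ_{22} = -0.3750 / 0.7460 = -0.503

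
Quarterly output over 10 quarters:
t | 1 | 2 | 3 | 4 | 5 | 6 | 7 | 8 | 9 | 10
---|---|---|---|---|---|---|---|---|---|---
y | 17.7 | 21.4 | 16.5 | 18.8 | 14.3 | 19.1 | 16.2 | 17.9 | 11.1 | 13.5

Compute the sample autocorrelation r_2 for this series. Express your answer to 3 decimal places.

Mean ȳ = (17.7 + 21.4 + 16.5 + 18.8 + 14.3 + 19.1 + 16.2 + 17.9 + 11.1 + 13.5)/10 = 16.6500
Numerator Σ_{t=1}^{8}(y_t−ȳ)(y_{t+2}−ȳ) = 18.3550
Denominator Σ(y_t−ȳ)² = 82.3250
r_2 = 18.3550 / 82.3250 = 0.223

0.223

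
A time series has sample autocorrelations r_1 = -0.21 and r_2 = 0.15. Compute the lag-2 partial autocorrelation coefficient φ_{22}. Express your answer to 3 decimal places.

0.111

φ_{22} = (r_2 − r_1²) / (1 − r_1²)
r_1² = (-0.21)² = 0.0441
Numerator = 0.15 − 0.0441 = 0.1059; denominator = 1 − 0.0441 = 0.9559
φ_{22} = 0.1059 / 0.9559 = 0.111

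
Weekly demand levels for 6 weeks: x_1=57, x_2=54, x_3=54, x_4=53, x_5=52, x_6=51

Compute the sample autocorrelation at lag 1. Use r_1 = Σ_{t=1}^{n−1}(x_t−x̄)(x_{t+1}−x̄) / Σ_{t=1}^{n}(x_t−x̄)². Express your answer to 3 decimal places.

0.291

Mean x̄ = (57 + 54 + 54 + 53 + 52 + 51)/6 = 53.5000
Deviations from mean: 3.5000, 0.5000, 0.5000, -0.5000, -1.5000, -2.5000
Σ(x_t−x̄)(x_{t+1}−x̄) = (1.7500) + (0.2500) + (-0.2500) + (0.7500) + (3.7500) = 6.2500
Denominator Σ(x_t−x̄)² = 21.5000
r_1 = 6.2500 / 21.5000 = 0.291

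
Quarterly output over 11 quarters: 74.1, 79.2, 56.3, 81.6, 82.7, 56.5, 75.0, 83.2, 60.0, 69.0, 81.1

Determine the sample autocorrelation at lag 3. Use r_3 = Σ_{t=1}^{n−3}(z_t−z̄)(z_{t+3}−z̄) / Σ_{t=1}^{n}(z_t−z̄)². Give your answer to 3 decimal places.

Mean z̄ = (74.1 + 79.2 + 56.3 + 81.6 + 82.7 + 56.5 + 75.0 + 83.2 + 60.0 + 69.0 + 81.1)/11 = 72.6091
Numerator Σ_{t=1}^{8}(z_t−z̄)(z_{t+3}−z̄) = 755.4243
Denominator Σ(z_t−z̄)² = 1115.8091
r_3 = 755.4243 / 1115.8091 = 0.677

0.677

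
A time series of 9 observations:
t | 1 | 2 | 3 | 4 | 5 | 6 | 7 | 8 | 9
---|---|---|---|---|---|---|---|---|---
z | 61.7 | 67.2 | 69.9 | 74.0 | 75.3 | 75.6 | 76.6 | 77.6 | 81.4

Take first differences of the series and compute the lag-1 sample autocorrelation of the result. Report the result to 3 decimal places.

First differences Δz: 5.5, 2.7, 4.1, 1.3, 0.3, 1.0, 1.0, 3.8
Mean of differences = 2.4625
Numerator Σ(Δz_t−Δz̄)(Δz_{t+1}−Δz̄) = 5.0661
Denominator Σ(Δz_t−Δz̄)² = 24.0588
r_1(Δz) = 5.0661 / 24.0588 = 0.211

0.211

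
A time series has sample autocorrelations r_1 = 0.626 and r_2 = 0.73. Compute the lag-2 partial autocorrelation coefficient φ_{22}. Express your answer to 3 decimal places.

φ_{22} = (r_2 − r_1²) / (1 − r_1²)
r_1² = (0.626)² = 0.391876
Numerator = 0.73 − 0.3919 = 0.3381; denominator = 1 − 0.3919 = 0.6081
φ_{22} = 0.3381 / 0.6081 = 0.556

0.556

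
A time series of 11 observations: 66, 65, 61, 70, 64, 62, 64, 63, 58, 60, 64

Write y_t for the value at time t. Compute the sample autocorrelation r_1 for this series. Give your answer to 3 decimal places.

0.047

Mean ȳ = (66 + 65 + 61 + 70 + 64 + 62 + 64 + 63 + 58 + 60 + 64)/11 = 63.3636
Numerator Σ_{t=1}^{10}(y_t−ȳ)(y_{t+1}−ȳ) = 4.8678
Denominator Σ(y_t−ȳ)² = 102.5455
r_1 = 4.8678 / 102.5455 = 0.047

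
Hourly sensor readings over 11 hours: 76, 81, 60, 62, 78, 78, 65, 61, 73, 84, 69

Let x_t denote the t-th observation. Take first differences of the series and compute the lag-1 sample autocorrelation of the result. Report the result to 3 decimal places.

-0.102

First differences Δx: 5, -21, 2, 16, 0, -13, -4, 12, 11, -15
Mean of differences = -0.7000
Numerator Σ(Δx_t−Δx̄)(Δx_{t+1}−Δx̄) = -142.3900
Denominator Σ(Δx_t−Δx̄)² = 1396.1000
r_1(Δx) = -142.3900 / 1396.1000 = -0.102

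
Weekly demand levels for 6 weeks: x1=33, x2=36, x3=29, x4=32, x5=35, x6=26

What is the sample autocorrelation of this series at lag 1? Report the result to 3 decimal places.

Mean x̄ = (33 + 36 + 29 + 32 + 35 + 26)/6 = 31.8333
Numerator Σ_{t=1}^{5}(x_t−x̄)(x_{t+1}−x̄) = -25.3611
Denominator Σ(x_t−x̄)² = 70.8333
r_1 = -25.3611 / 70.8333 = -0.358

-0.358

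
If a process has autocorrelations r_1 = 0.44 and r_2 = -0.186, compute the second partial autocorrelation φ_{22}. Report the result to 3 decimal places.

φ_{22} = (r_2 − r_1²) / (1 − r_1²)
r_1² = (0.44)² = 0.1936
Numerator = -0.186 − 0.1936 = -0.3796; denominator = 1 − 0.1936 = 0.8064
φ_{22} = -0.3796 / 0.8064 = -0.471

-0.471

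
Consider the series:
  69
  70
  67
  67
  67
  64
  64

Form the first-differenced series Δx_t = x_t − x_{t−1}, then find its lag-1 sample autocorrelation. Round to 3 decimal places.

-0.586

First differences Δx: 1, -3, 0, 0, -3, 0
Mean of differences = -0.8333
Numerator Σ(Δx_t−Δx̄)(Δx_{t+1}−Δx̄) = -8.6944
Denominator Σ(Δx_t−Δx̄)² = 14.8333
r_1(Δx) = -8.6944 / 14.8333 = -0.586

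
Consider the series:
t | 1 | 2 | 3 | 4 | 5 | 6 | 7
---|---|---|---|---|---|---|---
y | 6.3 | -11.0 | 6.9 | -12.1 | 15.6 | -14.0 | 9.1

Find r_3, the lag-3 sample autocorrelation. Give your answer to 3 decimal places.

Mean ȳ = (6.3 − 11.0 + 6.9 − 12.1 + 15.6 − 14.0 + 9.1)/7 = 0.1143
Σ(y_t−ȳ)(y_{t+3}−ȳ) = (-75.5541) + (-172.1127) + (-95.7755) + (-109.7541) = -453.1963
Denominator Σ(y_t−ȳ)² = 876.7886
r_3 = -453.1963 / 876.7886 = -0.517

-0.517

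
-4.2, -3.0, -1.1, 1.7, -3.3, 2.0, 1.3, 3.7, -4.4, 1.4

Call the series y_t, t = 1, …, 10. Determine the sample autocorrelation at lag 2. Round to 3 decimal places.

Mean ȳ = (-4.2 − 3.0 − 1.1 + 1.7 − 3.3 + 2.0 + 1.3 + 3.7 − 4.4 + 1.4)/10 = -0.5900
Numerator Σ_{t=1}^{8}(y_t−ȳ)(y_{t+2}−ȳ) = 10.9608
Denominator Σ(y_t−ȳ)² = 78.8490
r_2 = 10.9608 / 78.8490 = 0.139

0.139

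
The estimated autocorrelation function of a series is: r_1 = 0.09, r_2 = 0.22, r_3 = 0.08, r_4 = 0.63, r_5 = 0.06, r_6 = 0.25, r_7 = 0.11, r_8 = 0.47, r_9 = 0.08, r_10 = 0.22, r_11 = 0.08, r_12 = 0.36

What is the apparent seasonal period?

4

The largest autocorrelation is r_4 = 0.63, with weaker echoes at lags 8 (0.47) and 12 (0.36); the remaining lags stay at or below 0.25.
The dominant spike at lag 4 indicates a seasonal period of 4.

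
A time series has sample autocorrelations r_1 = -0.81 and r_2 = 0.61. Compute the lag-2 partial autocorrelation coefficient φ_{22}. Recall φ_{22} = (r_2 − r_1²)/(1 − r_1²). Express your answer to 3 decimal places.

-0.134

φ_{22} = (r_2 − r_1²) / (1 − r_1²)
r_1² = (-0.81)² = 0.6561
Numerator = 0.61 − 0.6561 = -0.0461; denominator = 1 − 0.6561 = 0.3439
φ_{22} = -0.0461 / 0.3439 = -0.134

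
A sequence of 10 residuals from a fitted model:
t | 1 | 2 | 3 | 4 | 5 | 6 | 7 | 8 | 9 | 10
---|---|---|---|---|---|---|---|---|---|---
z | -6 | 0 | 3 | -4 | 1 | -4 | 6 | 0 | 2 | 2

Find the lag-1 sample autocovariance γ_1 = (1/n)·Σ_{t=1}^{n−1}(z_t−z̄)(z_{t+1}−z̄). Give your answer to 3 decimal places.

Mean z̄ = (-6 + 0 + 3 − 4 + 1 − 4 + 6 + 0 + 2 + 2)/10 = 0.0000
Σ_{t=1}^{9}(z_t−z̄)(z_{t+1}−z̄) = -40.0000
γ_1 = -40.0000 / 10 = -4.000

-4.000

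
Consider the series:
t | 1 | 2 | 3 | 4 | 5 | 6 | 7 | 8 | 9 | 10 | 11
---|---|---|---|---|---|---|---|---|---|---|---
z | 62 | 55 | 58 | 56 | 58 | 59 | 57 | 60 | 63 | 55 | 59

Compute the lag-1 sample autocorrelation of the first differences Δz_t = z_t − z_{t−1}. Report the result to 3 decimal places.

First differences Δz: -7, 3, -2, 2, 1, -2, 3, 3, -8, 4
Mean of differences = -0.3000
Numerator Σ(Δz_t−Δz̄)(Δz_{t+1}−Δz̄) = -84.0900
Denominator Σ(Δz_t−Δz̄)² = 168.1000
r_1(Δz) = -84.0900 / 168.1000 = -0.500

-0.500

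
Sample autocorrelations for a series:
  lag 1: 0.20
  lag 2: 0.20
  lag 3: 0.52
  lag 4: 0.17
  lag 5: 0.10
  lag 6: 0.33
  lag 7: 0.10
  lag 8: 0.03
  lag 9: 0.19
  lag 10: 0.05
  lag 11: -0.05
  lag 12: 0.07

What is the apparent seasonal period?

The largest autocorrelation is r_3 = 0.52, with a weaker echo at lag 6 (0.33); the remaining lags stay at or below 0.20.
The dominant spike at lag 3 indicates a seasonal period of 3.

3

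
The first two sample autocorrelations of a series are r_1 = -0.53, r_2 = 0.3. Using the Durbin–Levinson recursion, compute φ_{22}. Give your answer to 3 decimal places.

φ_{22} = (r_2 − r_1²) / (1 − r_1²)
r_1² = (-0.53)² = 0.2809
Numerator = 0.3 − 0.2809 = 0.0191; denominator = 1 − 0.2809 = 0.7191
φ_{22} = 0.0191 / 0.7191 = 0.027

0.027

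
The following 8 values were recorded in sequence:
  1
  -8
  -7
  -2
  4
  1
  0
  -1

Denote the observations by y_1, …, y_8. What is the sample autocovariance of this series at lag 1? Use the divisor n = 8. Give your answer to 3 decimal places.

4.719

Mean ȳ = (1 − 8 − 7 − 2 + 4 + 1 + 0 − 1)/8 = -1.5000
Σ_{t=1}^{7}(y_t−ȳ)(y_{t+1}−ȳ) = 37.7500
γ_1 = 37.7500 / 8 = 4.719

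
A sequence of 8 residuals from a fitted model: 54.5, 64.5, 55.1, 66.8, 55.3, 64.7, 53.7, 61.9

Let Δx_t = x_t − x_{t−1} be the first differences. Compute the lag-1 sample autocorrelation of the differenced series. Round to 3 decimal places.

First differences Δx: 10.0, -9.4, 11.7, -11.5, 9.4, -11.0, 8.2
Mean of differences = 1.0571
Numerator Σ(Δx_t−Δx̄)(Δx_{t+1}−Δx̄) = -629.9304
Denominator Σ(Δx_t−Δx̄)² = 726.2771
r_1(Δx) = -629.9304 / 726.2771 = -0.867

-0.867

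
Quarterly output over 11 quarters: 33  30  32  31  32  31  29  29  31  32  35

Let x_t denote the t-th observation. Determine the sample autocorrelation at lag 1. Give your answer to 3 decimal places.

Mean x̄ = (33 + 30 + 32 + 31 + 32 + 31 + 29 + 29 + 31 + 32 + 35)/11 = 31.3636
Numerator Σ_{t=1}^{10}(x_t−x̄)(x_{t+1}−x̄) = 5.5950
Denominator Σ(x_t−x̄)² = 30.5455
r_1 = 5.5950 / 30.5455 = 0.183

0.183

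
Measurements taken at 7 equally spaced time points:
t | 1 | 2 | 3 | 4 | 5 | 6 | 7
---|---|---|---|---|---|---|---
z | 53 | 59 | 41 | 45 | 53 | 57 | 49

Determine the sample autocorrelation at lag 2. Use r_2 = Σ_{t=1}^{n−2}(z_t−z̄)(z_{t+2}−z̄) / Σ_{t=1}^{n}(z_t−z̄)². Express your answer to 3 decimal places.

Mean z̄ = (53 + 59 + 41 + 45 + 53 + 57 + 49)/7 = 51.0000
Numerator Σ_{t=1}^{5}(z_t−z̄)(z_{t+2}−z̄) = -128.0000
Denominator Σ(z_t−z̄)² = 248.0000
r_2 = -128.0000 / 248.0000 = -0.516

-0.516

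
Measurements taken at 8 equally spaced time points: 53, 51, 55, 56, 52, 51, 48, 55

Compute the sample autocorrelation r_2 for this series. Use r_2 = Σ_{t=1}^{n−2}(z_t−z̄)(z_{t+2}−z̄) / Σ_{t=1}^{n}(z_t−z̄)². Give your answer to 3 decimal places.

-0.251

Mean z̄ = (53 + 51 + 55 + 56 + 52 + 51 + 48 + 55)/8 = 52.6250
Deviations from mean: 0.3750, -1.6250, 2.3750, 3.3750, -0.6250, -1.6250, -4.6250, 2.3750
Σ(z_t−z̄)(z_{t+2}−z̄) = (0.8906) + (-5.4844) + (-1.4844) + (-5.4844) + (2.8906) + (-3.8594) = -12.5313
Denominator Σ(z_t−z̄)² = 49.8750
r_2 = -12.5313 / 49.8750 = -0.251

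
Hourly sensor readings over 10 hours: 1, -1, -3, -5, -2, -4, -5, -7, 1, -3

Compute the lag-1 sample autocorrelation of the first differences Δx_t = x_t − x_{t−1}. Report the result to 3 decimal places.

-0.437

First differences Δx: -2, -2, -2, 3, -2, -1, -2, 8, -4
Mean of differences = -0.4444
Numerator Σ(Δx_t−Δx̄)(Δx_{t+1}−Δx̄) = -47.3086
Denominator Σ(Δx_t−Δx̄)² = 108.2222
r_1(Δx) = -47.3086 / 108.2222 = -0.437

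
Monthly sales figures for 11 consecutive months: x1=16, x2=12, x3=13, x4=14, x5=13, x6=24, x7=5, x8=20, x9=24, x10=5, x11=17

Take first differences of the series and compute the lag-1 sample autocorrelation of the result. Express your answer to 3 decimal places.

First differences Δx: -4, 1, 1, -1, 11, -19, 15, 4, -19, 12
Mean of differences = 0.1000
Numerator Σ(Δx_t−Δx̄)(Δx_{t+1}−Δx̄) = -752.3100
Denominator Σ(Δx_t−Δx̄)² = 1246.9000
r_1(Δx) = -752.3100 / 1246.9000 = -0.603

-0.603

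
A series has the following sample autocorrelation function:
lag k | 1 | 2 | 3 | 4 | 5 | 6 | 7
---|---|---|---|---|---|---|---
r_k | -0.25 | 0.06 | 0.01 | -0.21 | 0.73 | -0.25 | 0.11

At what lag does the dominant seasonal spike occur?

The largest autocorrelation is r_5 = 0.73; the remaining lags stay at or below 0.11.
The dominant spike at lag 5 indicates a seasonal period of 5.

5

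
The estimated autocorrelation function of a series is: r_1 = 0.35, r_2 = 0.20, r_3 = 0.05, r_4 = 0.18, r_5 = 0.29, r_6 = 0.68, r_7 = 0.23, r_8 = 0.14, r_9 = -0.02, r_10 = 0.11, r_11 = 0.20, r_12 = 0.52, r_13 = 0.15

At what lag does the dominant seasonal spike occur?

6

The largest autocorrelation is r_6 = 0.68, with a weaker echo at lag 12 (0.52); the remaining lags stay at or below 0.35. The elevated value at lag 1 (0.35), dropping to 0.20 at lag 2, reflects decaying short-term dependence rather than seasonality.
The dominant spike at lag 6 indicates a seasonal period of 6.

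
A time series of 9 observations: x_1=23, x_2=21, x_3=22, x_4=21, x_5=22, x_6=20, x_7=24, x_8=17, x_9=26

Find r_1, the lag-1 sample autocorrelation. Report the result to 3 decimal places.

-0.710

Mean x̄ = (23 + 21 + 22 + 21 + 22 + 20 + 24 + 17 + 26)/9 = 21.7778
Numerator Σ_{t=1}^{8}(x_t−x̄)(x_{t+1}−x̄) = -36.6049
Denominator Σ(x_t−x̄)² = 51.5556
r_1 = -36.6049 / 51.5556 = -0.710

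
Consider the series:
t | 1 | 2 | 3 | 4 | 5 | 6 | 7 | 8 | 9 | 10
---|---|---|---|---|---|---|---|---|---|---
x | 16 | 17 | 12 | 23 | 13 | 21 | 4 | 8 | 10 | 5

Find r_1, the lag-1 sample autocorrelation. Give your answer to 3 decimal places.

0.028

Mean x̄ = (16 + 17 + 12 + 23 + 13 + 21 + 4 + 8 + 10 + 5)/10 = 12.9000
Numerator Σ_{t=1}^{9}(x_t−x̄)(x_{t+1}−x̄) = 10.3900
Denominator Σ(x_t−x̄)² = 368.9000
r_1 = 10.3900 / 368.9000 = 0.028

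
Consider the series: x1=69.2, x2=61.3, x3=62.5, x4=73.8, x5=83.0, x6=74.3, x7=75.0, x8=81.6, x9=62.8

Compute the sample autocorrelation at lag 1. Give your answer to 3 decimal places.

0.210

Mean x̄ = (69.2 + 61.3 + 62.5 + 73.8 + 83.0 + 74.3 + 75.0 + 81.6 + 62.8)/9 = 71.5000
Numerator Σ_{t=1}^{8}(x_t−x̄)(x_{t+1}−x̄) = 110.4900
Denominator Σ(x_t−x̄)² = 525.6600
r_1 = 110.4900 / 525.6600 = 0.210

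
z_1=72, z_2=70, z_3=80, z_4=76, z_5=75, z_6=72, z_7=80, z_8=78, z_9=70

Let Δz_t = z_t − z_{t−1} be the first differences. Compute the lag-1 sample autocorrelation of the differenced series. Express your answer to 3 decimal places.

-0.287

First differences Δz: -2, 10, -4, -1, -3, 8, -2, -8
Mean of differences = -0.2500
Numerator Σ(Δz_t−Δz̄)(Δz_{t+1}−Δz̄) = -75.0625
Denominator Σ(Δz_t−Δz̄)² = 261.5000
r_1(Δz) = -75.0625 / 261.5000 = -0.287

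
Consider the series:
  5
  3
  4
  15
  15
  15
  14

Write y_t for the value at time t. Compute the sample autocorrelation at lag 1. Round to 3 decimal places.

0.581

Mean ȳ = (5 + 3 + 4 + 15 + 15 + 15 + 14)/7 = 10.1429
Deviations from mean: -5.1429, -7.1429, -6.1429, 4.8571, 4.8571, 4.8571, 3.8571
Numerator Σ_{t=1}^{6}(y_t−ȳ)(y_{t+1}−ȳ) = 116.6939
Denominator Σ(y_t−ȳ)² = 200.8571
r_1 = 116.6939 / 200.8571 = 0.581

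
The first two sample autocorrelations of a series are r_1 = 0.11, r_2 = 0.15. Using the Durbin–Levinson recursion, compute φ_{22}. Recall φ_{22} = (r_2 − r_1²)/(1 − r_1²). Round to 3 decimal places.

φ_{22} = (r_2 − r_1²) / (1 − r_1²)
r_1² = (0.11)² = 0.0121
Numerator = 0.15 − 0.0121 = 0.1379; denominator = 1 − 0.0121 = 0.9879
φ_{22} = 0.1379 / 0.9879 = 0.140

0.140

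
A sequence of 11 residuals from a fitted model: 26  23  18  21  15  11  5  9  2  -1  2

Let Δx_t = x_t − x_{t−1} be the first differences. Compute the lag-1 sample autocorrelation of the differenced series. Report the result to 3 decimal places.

First differences Δx: -3, -5, 3, -6, -4, -6, 4, -7, -3, 3
Mean of differences = -2.4000
Numerator Σ(Δx_t−Δx̄)(Δx_{t+1}−Δx̄) = -73.3600
Denominator Σ(Δx_t−Δx̄)² = 156.4000
r_1(Δx) = -73.3600 / 156.4000 = -0.469

-0.469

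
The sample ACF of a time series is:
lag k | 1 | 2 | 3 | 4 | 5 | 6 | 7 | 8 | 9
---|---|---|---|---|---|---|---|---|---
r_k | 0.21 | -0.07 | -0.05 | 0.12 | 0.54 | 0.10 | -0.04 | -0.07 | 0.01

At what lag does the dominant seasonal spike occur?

5

The largest autocorrelation is r_5 = 0.54; the remaining lags stay at or below 0.21.
The dominant spike at lag 5 indicates a seasonal period of 5.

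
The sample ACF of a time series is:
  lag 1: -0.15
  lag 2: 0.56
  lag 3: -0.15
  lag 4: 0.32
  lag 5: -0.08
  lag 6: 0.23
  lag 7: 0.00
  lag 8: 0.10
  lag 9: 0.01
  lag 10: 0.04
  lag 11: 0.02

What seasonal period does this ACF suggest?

2

The largest autocorrelation is r_2 = 0.56, with weaker echoes at lags 4 (0.32) and 6 (0.23); the remaining lags stay at or below 0.10.
The dominant spike at lag 2 indicates a seasonal period of 2.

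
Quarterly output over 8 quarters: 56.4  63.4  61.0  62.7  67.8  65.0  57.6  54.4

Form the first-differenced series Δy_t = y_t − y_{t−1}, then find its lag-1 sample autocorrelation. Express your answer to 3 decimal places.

0.104

First differences Δy: 7.0, -2.4, 1.7, 5.1, -2.8, -7.4, -3.2
Mean of differences = -0.2857
Numerator Σ(Δy_t−Δȳ)(Δy_{t+1}−Δȳ) = 16.1712
Denominator Σ(Δy_t−Δȳ)² = 155.9286
r_1(Δy) = 16.1712 / 155.9286 = 0.104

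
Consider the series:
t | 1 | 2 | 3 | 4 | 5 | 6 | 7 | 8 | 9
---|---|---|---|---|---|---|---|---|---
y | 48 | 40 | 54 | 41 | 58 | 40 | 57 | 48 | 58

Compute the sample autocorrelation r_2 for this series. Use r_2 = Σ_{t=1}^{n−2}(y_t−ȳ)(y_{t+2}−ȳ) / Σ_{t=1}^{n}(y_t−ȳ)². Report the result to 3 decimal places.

Mean ȳ = (48 + 40 + 54 + 41 + 58 + 40 + 57 + 48 + 58)/9 = 49.3333
Numerator Σ_{t=1}^{7}(y_t−ȳ)(y_{t+2}−ȳ) = 335.1111
Denominator Σ(y_t−ȳ)² = 478.0000
r_2 = 335.1111 / 478.0000 = 0.701

0.701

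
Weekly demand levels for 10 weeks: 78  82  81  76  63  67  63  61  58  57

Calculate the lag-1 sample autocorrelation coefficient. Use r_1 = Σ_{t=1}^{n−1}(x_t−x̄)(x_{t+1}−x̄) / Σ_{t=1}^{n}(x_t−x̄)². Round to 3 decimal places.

0.716

Mean x̄ = (78 + 82 + 81 + 76 + 63 + 67 + 63 + 61 + 58 + 57)/10 = 68.6000
Numerator Σ_{t=1}^{9}(x_t−x̄)(x_{t+1}−x̄) = 606.4400
Denominator Σ(x_t−x̄)² = 846.4000
r_1 = 606.4400 / 846.4000 = 0.716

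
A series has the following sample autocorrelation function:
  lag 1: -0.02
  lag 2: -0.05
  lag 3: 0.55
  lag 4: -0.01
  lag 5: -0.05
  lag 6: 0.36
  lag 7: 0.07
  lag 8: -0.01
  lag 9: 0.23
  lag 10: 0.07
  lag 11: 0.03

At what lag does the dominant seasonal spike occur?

3

The largest autocorrelation is r_3 = 0.55, with weaker echoes at lags 6 (0.36) and 9 (0.23); the remaining lags stay at or below 0.07.
The dominant spike at lag 3 indicates a seasonal period of 3.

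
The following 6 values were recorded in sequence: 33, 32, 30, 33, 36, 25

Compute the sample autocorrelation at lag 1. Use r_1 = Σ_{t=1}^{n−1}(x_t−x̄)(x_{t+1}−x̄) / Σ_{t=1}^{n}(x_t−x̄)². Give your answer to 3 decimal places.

Mean x̄ = (33 + 32 + 30 + 33 + 36 + 25)/6 = 31.5000
Numerator Σ_{t=1}^{5}(x_t−x̄)(x_{t+1}−x̄) = -24.7500
Denominator Σ(x_t−x̄)² = 69.5000
r_1 = -24.7500 / 69.5000 = -0.356

-0.356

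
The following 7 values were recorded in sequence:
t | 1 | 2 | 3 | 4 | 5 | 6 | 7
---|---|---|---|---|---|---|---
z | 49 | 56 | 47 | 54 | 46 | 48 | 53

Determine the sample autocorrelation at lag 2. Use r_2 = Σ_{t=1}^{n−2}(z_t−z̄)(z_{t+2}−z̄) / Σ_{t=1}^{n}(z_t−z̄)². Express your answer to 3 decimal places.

0.222

Mean z̄ = (49 + 56 + 47 + 54 + 46 + 48 + 53)/7 = 50.4286
Σ(z_t−z̄)(z_{t+2}−z̄) = (4.8980) + (19.8980) + (15.1837) + (-8.6735) + (-11.3878) = 19.9184
Denominator Σ(z_t−z̄)² = 89.7143
r_2 = 19.9184 / 89.7143 = 0.222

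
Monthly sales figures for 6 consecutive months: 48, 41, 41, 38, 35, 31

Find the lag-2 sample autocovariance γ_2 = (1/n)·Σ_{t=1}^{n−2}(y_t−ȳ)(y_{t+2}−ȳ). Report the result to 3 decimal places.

2.667

Mean ȳ = (48 + 41 + 41 + 38 + 35 + 31)/6 = 39.0000
Deviations: 9.0000, 2.0000, 2.0000, -1.0000, -4.0000, -8.0000
Σ_{t=1}^{4}(y_t−ȳ)(y_{t+2}−ȳ) = 16.0000
γ_2 = 16.0000 / 6 = 2.667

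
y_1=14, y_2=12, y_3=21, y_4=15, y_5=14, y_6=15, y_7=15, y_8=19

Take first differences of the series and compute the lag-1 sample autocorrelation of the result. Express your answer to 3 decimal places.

First differences Δy: -2, 9, -6, -1, 1, 0, 4
Mean of differences = 0.7143
Numerator Σ(Δy_t−Δȳ)(Δy_{t+1}−Δȳ) = -69.6531
Denominator Σ(Δy_t−Δȳ)² = 135.4286
r_1(Δy) = -69.6531 / 135.4286 = -0.514

-0.514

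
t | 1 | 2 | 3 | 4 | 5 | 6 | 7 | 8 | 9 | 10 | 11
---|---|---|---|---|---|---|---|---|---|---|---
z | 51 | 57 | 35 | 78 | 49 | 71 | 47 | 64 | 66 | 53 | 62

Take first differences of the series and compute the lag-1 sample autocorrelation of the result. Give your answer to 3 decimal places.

First differences Δz: 6, -22, 43, -29, 22, -24, 17, 2, -13, 9
Mean of differences = 1.1000
Numerator Σ(Δz_t−Δz̄)(Δz_{t+1}−Δz̄) = -4004.8100
Denominator Σ(Δz_t−Δz̄)² = 4800.9000
r_1(Δz) = -4004.8100 / 4800.9000 = -0.834

-0.834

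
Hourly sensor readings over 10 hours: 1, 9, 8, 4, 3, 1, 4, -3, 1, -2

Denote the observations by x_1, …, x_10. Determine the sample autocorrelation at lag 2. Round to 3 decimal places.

Mean x̄ = (1 + 9 + 8 + 4 + 3 + 1 + 4 − 3 + 1 − 2)/10 = 2.6000
Numerator Σ_{t=1}^{8}(x_t−x̄)(x_{t+2}−x̄) = 33.2800
Denominator Σ(x_t−x̄)² = 134.4000
r_2 = 33.2800 / 134.4000 = 0.248

0.248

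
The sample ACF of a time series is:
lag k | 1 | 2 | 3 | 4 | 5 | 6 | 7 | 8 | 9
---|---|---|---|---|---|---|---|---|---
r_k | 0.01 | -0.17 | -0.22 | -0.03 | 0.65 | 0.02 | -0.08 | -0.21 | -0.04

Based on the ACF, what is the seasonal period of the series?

The largest autocorrelation is r_5 = 0.65; the remaining lags stay at or below 0.02.
The dominant spike at lag 5 indicates a seasonal period of 5.

5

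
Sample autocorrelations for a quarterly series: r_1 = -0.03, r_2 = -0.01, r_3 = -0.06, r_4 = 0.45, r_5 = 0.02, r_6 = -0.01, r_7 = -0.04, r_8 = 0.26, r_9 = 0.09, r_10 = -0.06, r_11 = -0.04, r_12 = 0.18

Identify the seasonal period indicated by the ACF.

4

The largest autocorrelation is r_4 = 0.45, with weaker echoes at lags 8 (0.26) and 12 (0.18); the remaining lags stay at or below 0.09.
The dominant spike at lag 4 indicates a seasonal period of 4.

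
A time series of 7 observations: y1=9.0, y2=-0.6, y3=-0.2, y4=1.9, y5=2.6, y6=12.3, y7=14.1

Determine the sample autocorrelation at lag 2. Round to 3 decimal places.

-0.134

Mean ȳ = (9.0 − 0.6 − 0.2 + 1.9 + 2.6 + 12.3 + 14.1)/7 = 5.5857
Deviations from mean: 3.4143, -6.1857, -5.7857, -3.6857, -2.9857, 6.7143, 8.5143
Σ(y_t−ȳ)(y_{t+2}−ȳ) = (-19.7541) + (22.7988) + (17.2745) + (-24.7469) + (-25.4212) = -29.8490
Denominator Σ(y_t−ȳ)² = 223.4686
r_2 = -29.8490 / 223.4686 = -0.134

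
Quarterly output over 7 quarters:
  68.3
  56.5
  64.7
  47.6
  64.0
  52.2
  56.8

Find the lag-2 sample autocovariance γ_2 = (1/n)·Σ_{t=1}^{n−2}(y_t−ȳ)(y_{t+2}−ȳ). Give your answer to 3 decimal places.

25.128

Mean ȳ = (68.3 + 56.5 + 64.7 + 47.6 + 64.0 + 52.2 + 56.8)/7 = 58.5857
Deviations: 9.7143, -2.0857, 6.1143, -10.9857, 5.4143, -6.3857, -1.7857
Σ_{t=1}^{5}(y_t−ȳ)(y_{t+2}−ȳ) = 175.8967
γ_2 = 175.8967 / 7 = 25.128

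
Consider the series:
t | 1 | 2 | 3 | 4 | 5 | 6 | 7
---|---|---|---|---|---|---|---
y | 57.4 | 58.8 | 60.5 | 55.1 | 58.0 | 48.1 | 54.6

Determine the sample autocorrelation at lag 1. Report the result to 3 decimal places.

0.059

Mean ȳ = (57.4 + 58.8 + 60.5 + 55.1 + 58.0 + 48.1 + 54.6)/7 = 56.0714
Deviations from mean: 1.3286, 2.7286, 4.4286, -0.9714, 1.9286, -7.9714, -1.4714
Σ(y_t−ȳ)(y_{t+1}−ȳ) = (3.6251) + (12.0837) + (-4.3020) + (-1.8735) + (-15.3735) + (11.7294) = 5.8892
Denominator Σ(y_t−ȳ)² = 99.1943
r_1 = 5.8892 / 99.1943 = 0.059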